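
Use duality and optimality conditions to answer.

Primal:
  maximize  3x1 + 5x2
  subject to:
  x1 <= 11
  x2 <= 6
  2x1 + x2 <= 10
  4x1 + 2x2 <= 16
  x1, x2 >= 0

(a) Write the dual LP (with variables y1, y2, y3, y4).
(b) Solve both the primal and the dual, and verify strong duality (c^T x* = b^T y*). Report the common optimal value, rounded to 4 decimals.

The standard primal-dual pair for 'max c^T x s.t. A x <= b, x >= 0' is:
  Dual:  min b^T y  s.t.  A^T y >= c,  y >= 0.

So the dual LP is:
  minimize  11y1 + 6y2 + 10y3 + 16y4
  subject to:
    y1 + 2y3 + 4y4 >= 3
    y2 + y3 + 2y4 >= 5
    y1, y2, y3, y4 >= 0

Solving the primal: x* = (1, 6).
  primal value c^T x* = 33.
Solving the dual: y* = (0, 3.5, 0, 0.75).
  dual value b^T y* = 33.
Strong duality: c^T x* = b^T y*. Confirmed.

33


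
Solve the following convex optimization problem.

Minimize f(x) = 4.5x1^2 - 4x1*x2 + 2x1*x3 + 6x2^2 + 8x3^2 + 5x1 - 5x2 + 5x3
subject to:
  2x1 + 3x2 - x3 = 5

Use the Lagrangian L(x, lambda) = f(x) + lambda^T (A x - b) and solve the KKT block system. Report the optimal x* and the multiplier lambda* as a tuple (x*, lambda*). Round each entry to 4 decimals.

Form the Lagrangian:
  L(x, lambda) = (1/2) x^T Q x + c^T x + lambda^T (A x - b)
Stationarity (grad_x L = 0): Q x + c + A^T lambda = 0.
Primal feasibility: A x = b.

This gives the KKT block system:
  [ Q   A^T ] [ x     ]   [-c ]
  [ A    0  ] [ lambda ] = [ b ]

Solving the linear system:
  x*      = (0.5409, 1.1346, -0.5145)
  lambda* = (-2.1504)
  f(x*)   = 2.6055

x* = (0.5409, 1.1346, -0.5145), lambda* = (-2.1504)


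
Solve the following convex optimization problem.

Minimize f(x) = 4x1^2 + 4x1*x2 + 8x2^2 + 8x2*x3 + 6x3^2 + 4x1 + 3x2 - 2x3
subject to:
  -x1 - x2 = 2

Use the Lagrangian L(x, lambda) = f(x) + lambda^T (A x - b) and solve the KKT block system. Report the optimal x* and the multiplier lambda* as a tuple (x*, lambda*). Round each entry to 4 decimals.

Form the Lagrangian:
  L(x, lambda) = (1/2) x^T Q x + c^T x + lambda^T (A x - b)
Stationarity (grad_x L = 0): Q x + c + A^T lambda = 0.
Primal feasibility: A x = b.

This gives the KKT block system:
  [ Q   A^T ] [ x     ]   [-c ]
  [ A    0  ] [ lambda ] = [ b ]

Solving the linear system:
  x*      = (-1.2188, -0.7812, 0.6875)
  lambda* = (-8.875)
  f(x*)   = 4.5781

x* = (-1.2188, -0.7812, 0.6875), lambda* = (-8.875)


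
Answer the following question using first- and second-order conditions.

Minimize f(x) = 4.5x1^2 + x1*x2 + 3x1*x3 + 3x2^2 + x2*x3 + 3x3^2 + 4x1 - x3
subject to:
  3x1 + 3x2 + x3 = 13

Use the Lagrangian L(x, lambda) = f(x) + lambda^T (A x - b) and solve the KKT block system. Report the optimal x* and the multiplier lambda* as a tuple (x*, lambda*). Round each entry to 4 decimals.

Form the Lagrangian:
  L(x, lambda) = (1/2) x^T Q x + c^T x + lambda^T (A x - b)
Stationarity (grad_x L = 0): Q x + c + A^T lambda = 0.
Primal feasibility: A x = b.

This gives the KKT block system:
  [ Q   A^T ] [ x     ]   [-c ]
  [ A    0  ] [ lambda ] = [ b ]

Solving the linear system:
  x*      = (1.3391, 2.9707, 0.0706)
  lambda* = (-6.4114)
  f(x*)   = 44.3167

x* = (1.3391, 2.9707, 0.0706), lambda* = (-6.4114)


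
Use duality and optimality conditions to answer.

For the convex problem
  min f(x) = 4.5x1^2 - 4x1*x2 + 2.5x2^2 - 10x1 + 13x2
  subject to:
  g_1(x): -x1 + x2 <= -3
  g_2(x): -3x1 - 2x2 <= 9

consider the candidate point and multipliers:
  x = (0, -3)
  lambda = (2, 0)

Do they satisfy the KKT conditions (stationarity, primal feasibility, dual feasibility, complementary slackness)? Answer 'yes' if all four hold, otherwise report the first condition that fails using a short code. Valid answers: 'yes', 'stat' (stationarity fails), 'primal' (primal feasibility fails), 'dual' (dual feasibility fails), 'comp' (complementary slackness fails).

Gradient of f: grad f(x) = Q x + c = (2, -2)
Constraint values g_i(x) = a_i^T x - b_i:
  g_1((0, -3)) = 0
  g_2((0, -3)) = -3
Stationarity residual: grad f(x) + sum_i lambda_i a_i = (0, 0)
  -> stationarity OK
Primal feasibility (all g_i <= 0): OK
Dual feasibility (all lambda_i >= 0): OK
Complementary slackness (lambda_i * g_i(x) = 0 for all i): OK

Verdict: yes, KKT holds.

yes


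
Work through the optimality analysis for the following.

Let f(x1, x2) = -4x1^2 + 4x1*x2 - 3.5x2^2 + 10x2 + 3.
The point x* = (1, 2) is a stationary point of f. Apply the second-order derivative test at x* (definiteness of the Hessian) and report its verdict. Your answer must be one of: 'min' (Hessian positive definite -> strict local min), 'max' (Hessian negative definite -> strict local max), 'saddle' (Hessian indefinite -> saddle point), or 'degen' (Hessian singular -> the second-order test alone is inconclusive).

Compute the Hessian H = grad^2 f:
  H = [[-8, 4], [4, -7]]
Verify stationarity: grad f(x*) = H x* + g = (0, 0).
Eigenvalues of H: -11.5311, -3.4689.
Both eigenvalues < 0, so H is negative definite -> x* is a strict local max.

max


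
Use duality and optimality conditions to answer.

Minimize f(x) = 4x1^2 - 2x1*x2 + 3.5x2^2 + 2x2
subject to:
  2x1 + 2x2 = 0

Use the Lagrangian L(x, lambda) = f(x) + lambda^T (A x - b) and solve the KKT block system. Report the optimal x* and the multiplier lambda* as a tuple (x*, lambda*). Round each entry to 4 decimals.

Form the Lagrangian:
  L(x, lambda) = (1/2) x^T Q x + c^T x + lambda^T (A x - b)
Stationarity (grad_x L = 0): Q x + c + A^T lambda = 0.
Primal feasibility: A x = b.

This gives the KKT block system:
  [ Q   A^T ] [ x     ]   [-c ]
  [ A    0  ] [ lambda ] = [ b ]

Solving the linear system:
  x*      = (0.1053, -0.1053)
  lambda* = (-0.5263)
  f(x*)   = -0.1053

x* = (0.1053, -0.1053), lambda* = (-0.5263)


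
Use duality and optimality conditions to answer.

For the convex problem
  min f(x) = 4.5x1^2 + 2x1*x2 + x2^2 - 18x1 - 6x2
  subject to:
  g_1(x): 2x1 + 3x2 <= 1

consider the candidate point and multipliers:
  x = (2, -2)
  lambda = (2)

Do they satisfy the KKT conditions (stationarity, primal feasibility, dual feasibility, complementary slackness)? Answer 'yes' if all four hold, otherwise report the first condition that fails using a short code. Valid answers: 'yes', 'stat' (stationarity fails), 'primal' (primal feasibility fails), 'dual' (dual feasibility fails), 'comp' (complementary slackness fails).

Gradient of f: grad f(x) = Q x + c = (-4, -6)
Constraint values g_i(x) = a_i^T x - b_i:
  g_1((2, -2)) = -3
Stationarity residual: grad f(x) + sum_i lambda_i a_i = (0, 0)
  -> stationarity OK
Primal feasibility (all g_i <= 0): OK
Dual feasibility (all lambda_i >= 0): OK
Complementary slackness (lambda_i * g_i(x) = 0 for all i): FAILS

Verdict: the first failing condition is complementary_slackness -> comp.

comp


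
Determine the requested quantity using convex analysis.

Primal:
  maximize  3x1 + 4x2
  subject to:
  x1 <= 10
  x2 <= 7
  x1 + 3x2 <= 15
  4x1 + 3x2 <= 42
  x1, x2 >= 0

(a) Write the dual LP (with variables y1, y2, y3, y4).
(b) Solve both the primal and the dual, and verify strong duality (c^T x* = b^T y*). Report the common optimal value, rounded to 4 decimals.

The standard primal-dual pair for 'max c^T x s.t. A x <= b, x >= 0' is:
  Dual:  min b^T y  s.t.  A^T y >= c,  y >= 0.

So the dual LP is:
  minimize  10y1 + 7y2 + 15y3 + 42y4
  subject to:
    y1 + y3 + 4y4 >= 3
    y2 + 3y3 + 3y4 >= 4
    y1, y2, y3, y4 >= 0

Solving the primal: x* = (9, 2).
  primal value c^T x* = 35.
Solving the dual: y* = (0, 0, 0.7778, 0.5556).
  dual value b^T y* = 35.
Strong duality: c^T x* = b^T y*. Confirmed.

35


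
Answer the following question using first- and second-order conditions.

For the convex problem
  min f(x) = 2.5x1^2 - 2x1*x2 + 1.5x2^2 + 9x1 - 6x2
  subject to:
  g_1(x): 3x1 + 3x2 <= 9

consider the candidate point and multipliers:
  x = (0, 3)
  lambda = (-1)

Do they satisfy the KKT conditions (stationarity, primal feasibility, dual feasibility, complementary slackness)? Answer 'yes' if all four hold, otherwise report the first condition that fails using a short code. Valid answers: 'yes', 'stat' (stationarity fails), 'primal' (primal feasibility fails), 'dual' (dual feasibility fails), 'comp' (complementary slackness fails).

Gradient of f: grad f(x) = Q x + c = (3, 3)
Constraint values g_i(x) = a_i^T x - b_i:
  g_1((0, 3)) = 0
Stationarity residual: grad f(x) + sum_i lambda_i a_i = (0, 0)
  -> stationarity OK
Primal feasibility (all g_i <= 0): OK
Dual feasibility (all lambda_i >= 0): FAILS
Complementary slackness (lambda_i * g_i(x) = 0 for all i): OK

Verdict: the first failing condition is dual_feasibility -> dual.

dual


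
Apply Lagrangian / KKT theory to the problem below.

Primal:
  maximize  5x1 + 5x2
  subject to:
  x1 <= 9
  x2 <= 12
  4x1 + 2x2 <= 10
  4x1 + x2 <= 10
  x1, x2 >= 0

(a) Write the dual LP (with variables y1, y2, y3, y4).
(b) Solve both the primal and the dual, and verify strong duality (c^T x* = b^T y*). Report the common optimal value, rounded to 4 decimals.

The standard primal-dual pair for 'max c^T x s.t. A x <= b, x >= 0' is:
  Dual:  min b^T y  s.t.  A^T y >= c,  y >= 0.

So the dual LP is:
  minimize  9y1 + 12y2 + 10y3 + 10y4
  subject to:
    y1 + 4y3 + 4y4 >= 5
    y2 + 2y3 + y4 >= 5
    y1, y2, y3, y4 >= 0

Solving the primal: x* = (0, 5).
  primal value c^T x* = 25.
Solving the dual: y* = (0, 0, 2.5, 0).
  dual value b^T y* = 25.
Strong duality: c^T x* = b^T y*. Confirmed.

25


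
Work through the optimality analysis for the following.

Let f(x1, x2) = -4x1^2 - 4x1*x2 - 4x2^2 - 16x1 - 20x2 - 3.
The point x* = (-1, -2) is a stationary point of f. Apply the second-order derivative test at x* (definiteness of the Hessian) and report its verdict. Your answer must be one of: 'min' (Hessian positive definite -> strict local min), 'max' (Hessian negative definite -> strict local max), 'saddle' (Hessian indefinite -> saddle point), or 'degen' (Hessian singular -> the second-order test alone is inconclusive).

Compute the Hessian H = grad^2 f:
  H = [[-8, -4], [-4, -8]]
Verify stationarity: grad f(x*) = H x* + g = (0, 0).
Eigenvalues of H: -12, -4.
Both eigenvalues < 0, so H is negative definite -> x* is a strict local max.

max


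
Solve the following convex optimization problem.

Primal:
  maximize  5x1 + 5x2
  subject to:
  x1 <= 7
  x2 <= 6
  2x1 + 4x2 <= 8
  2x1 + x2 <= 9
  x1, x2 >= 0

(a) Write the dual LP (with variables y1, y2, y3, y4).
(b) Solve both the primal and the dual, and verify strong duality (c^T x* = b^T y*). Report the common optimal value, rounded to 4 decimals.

The standard primal-dual pair for 'max c^T x s.t. A x <= b, x >= 0' is:
  Dual:  min b^T y  s.t.  A^T y >= c,  y >= 0.

So the dual LP is:
  minimize  7y1 + 6y2 + 8y3 + 9y4
  subject to:
    y1 + 2y3 + 2y4 >= 5
    y2 + 4y3 + y4 >= 5
    y1, y2, y3, y4 >= 0

Solving the primal: x* = (4, 0).
  primal value c^T x* = 20.
Solving the dual: y* = (0, 0, 2.5, 0).
  dual value b^T y* = 20.
Strong duality: c^T x* = b^T y*. Confirmed.

20


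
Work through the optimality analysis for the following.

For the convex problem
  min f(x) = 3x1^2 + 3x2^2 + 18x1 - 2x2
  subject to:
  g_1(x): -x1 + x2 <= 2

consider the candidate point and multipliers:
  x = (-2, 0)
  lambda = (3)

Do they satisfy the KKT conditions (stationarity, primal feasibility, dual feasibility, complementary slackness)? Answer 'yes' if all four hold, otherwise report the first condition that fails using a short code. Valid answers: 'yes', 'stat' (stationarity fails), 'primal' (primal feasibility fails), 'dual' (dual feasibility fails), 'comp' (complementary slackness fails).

Gradient of f: grad f(x) = Q x + c = (6, -2)
Constraint values g_i(x) = a_i^T x - b_i:
  g_1((-2, 0)) = 0
Stationarity residual: grad f(x) + sum_i lambda_i a_i = (3, 1)
  -> stationarity FAILS
Primal feasibility (all g_i <= 0): OK
Dual feasibility (all lambda_i >= 0): OK
Complementary slackness (lambda_i * g_i(x) = 0 for all i): OK

Verdict: the first failing condition is stationarity -> stat.

stat


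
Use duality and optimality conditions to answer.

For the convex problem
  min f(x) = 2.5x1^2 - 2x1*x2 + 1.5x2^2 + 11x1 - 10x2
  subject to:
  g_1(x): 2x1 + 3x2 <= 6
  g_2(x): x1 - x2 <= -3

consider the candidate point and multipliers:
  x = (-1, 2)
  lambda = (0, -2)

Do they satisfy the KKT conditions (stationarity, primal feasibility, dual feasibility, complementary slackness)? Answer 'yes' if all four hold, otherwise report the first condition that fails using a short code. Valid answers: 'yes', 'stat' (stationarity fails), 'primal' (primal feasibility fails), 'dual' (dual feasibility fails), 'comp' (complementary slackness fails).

Gradient of f: grad f(x) = Q x + c = (2, -2)
Constraint values g_i(x) = a_i^T x - b_i:
  g_1((-1, 2)) = -2
  g_2((-1, 2)) = 0
Stationarity residual: grad f(x) + sum_i lambda_i a_i = (0, 0)
  -> stationarity OK
Primal feasibility (all g_i <= 0): OK
Dual feasibility (all lambda_i >= 0): FAILS
Complementary slackness (lambda_i * g_i(x) = 0 for all i): OK

Verdict: the first failing condition is dual_feasibility -> dual.

dual


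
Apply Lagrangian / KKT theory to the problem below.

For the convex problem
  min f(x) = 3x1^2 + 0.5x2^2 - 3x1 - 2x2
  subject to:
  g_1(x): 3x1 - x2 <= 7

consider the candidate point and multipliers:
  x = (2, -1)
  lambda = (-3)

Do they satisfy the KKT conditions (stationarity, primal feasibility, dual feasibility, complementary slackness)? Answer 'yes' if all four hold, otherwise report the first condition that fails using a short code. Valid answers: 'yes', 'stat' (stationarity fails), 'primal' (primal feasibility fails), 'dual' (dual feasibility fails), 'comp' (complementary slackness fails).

Gradient of f: grad f(x) = Q x + c = (9, -3)
Constraint values g_i(x) = a_i^T x - b_i:
  g_1((2, -1)) = 0
Stationarity residual: grad f(x) + sum_i lambda_i a_i = (0, 0)
  -> stationarity OK
Primal feasibility (all g_i <= 0): OK
Dual feasibility (all lambda_i >= 0): FAILS
Complementary slackness (lambda_i * g_i(x) = 0 for all i): OK

Verdict: the first failing condition is dual_feasibility -> dual.

dual


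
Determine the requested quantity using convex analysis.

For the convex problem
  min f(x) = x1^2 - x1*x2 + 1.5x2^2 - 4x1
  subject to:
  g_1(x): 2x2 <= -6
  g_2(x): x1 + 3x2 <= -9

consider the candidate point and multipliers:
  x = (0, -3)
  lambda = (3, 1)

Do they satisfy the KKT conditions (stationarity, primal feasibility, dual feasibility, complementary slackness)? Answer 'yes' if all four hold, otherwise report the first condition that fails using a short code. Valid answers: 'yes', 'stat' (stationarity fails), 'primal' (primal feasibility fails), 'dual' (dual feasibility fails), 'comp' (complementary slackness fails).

Gradient of f: grad f(x) = Q x + c = (-1, -9)
Constraint values g_i(x) = a_i^T x - b_i:
  g_1((0, -3)) = 0
  g_2((0, -3)) = 0
Stationarity residual: grad f(x) + sum_i lambda_i a_i = (0, 0)
  -> stationarity OK
Primal feasibility (all g_i <= 0): OK
Dual feasibility (all lambda_i >= 0): OK
Complementary slackness (lambda_i * g_i(x) = 0 for all i): OK

Verdict: yes, KKT holds.

yes


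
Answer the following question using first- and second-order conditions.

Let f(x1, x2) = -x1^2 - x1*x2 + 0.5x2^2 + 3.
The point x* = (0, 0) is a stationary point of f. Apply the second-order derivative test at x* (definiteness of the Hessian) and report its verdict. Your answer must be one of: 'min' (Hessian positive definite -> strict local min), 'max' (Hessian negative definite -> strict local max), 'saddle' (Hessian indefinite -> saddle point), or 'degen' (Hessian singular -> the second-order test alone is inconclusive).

Compute the Hessian H = grad^2 f:
  H = [[-2, -1], [-1, 1]]
Verify stationarity: grad f(x*) = H x* + g = (0, 0).
Eigenvalues of H: -2.3028, 1.3028.
Eigenvalues have mixed signs, so H is indefinite -> x* is a saddle point.

saddle


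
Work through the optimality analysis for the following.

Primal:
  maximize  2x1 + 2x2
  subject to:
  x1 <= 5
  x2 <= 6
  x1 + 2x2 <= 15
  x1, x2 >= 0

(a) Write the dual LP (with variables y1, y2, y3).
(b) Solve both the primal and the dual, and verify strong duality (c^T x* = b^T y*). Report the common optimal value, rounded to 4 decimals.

The standard primal-dual pair for 'max c^T x s.t. A x <= b, x >= 0' is:
  Dual:  min b^T y  s.t.  A^T y >= c,  y >= 0.

So the dual LP is:
  minimize  5y1 + 6y2 + 15y3
  subject to:
    y1 + y3 >= 2
    y2 + 2y3 >= 2
    y1, y2, y3 >= 0

Solving the primal: x* = (5, 5).
  primal value c^T x* = 20.
Solving the dual: y* = (1, 0, 1).
  dual value b^T y* = 20.
Strong duality: c^T x* = b^T y*. Confirmed.

20


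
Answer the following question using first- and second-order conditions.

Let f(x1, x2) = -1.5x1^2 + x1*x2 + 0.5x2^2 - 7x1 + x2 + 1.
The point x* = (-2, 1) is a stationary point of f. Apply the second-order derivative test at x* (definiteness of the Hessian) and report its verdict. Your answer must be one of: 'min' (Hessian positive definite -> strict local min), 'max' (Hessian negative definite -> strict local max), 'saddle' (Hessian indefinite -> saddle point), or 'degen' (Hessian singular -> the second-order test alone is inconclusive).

Compute the Hessian H = grad^2 f:
  H = [[-3, 1], [1, 1]]
Verify stationarity: grad f(x*) = H x* + g = (0, 0).
Eigenvalues of H: -3.2361, 1.2361.
Eigenvalues have mixed signs, so H is indefinite -> x* is a saddle point.

saddle


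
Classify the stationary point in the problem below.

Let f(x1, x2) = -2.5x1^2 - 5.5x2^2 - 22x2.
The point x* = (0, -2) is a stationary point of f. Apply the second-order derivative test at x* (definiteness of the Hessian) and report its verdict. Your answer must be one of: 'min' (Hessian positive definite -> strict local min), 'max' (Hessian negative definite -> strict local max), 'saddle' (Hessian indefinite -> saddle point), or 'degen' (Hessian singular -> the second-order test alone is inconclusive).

Compute the Hessian H = grad^2 f:
  H = [[-5, 0], [0, -11]]
Verify stationarity: grad f(x*) = H x* + g = (0, 0).
Eigenvalues of H: -11, -5.
Both eigenvalues < 0, so H is negative definite -> x* is a strict local max.

max


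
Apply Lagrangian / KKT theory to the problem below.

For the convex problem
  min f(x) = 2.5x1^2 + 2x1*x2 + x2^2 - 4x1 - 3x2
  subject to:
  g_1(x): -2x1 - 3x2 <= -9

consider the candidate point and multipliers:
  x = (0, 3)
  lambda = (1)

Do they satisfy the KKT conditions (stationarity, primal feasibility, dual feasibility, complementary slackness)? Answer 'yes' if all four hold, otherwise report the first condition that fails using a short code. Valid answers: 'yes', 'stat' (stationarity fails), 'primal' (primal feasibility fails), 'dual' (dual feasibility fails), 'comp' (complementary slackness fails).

Gradient of f: grad f(x) = Q x + c = (2, 3)
Constraint values g_i(x) = a_i^T x - b_i:
  g_1((0, 3)) = 0
Stationarity residual: grad f(x) + sum_i lambda_i a_i = (0, 0)
  -> stationarity OK
Primal feasibility (all g_i <= 0): OK
Dual feasibility (all lambda_i >= 0): OK
Complementary slackness (lambda_i * g_i(x) = 0 for all i): OK

Verdict: yes, KKT holds.

yes


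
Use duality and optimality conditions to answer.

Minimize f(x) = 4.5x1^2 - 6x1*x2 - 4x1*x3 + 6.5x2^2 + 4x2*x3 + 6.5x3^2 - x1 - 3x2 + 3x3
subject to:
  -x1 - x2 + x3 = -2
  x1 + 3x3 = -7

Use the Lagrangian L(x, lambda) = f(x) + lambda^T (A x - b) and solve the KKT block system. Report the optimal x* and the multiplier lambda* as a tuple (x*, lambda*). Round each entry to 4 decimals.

Form the Lagrangian:
  L(x, lambda) = (1/2) x^T Q x + c^T x + lambda^T (A x - b)
Stationarity (grad_x L = 0): Q x + c + A^T lambda = 0.
Primal feasibility: A x = b.

This gives the KKT block system:
  [ Q   A^T ] [ x     ]   [-c ]
  [ A    0  ] [ lambda ] = [ b ]

Solving the linear system:
  x*      = (-0.755, 0.6733, -2.0817)
  lambda* = (1.9562, 5.4641)
  f(x*)   = 17.3257

x* = (-0.755, 0.6733, -2.0817), lambda* = (1.9562, 5.4641)


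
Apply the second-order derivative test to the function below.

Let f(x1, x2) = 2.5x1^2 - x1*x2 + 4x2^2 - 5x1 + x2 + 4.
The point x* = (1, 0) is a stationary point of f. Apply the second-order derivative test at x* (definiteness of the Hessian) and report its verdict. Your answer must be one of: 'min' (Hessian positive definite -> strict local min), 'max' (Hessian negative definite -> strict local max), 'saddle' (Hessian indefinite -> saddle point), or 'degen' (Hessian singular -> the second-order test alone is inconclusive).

Compute the Hessian H = grad^2 f:
  H = [[5, -1], [-1, 8]]
Verify stationarity: grad f(x*) = H x* + g = (0, 0).
Eigenvalues of H: 4.6972, 8.3028.
Both eigenvalues > 0, so H is positive definite -> x* is a strict local min.

min


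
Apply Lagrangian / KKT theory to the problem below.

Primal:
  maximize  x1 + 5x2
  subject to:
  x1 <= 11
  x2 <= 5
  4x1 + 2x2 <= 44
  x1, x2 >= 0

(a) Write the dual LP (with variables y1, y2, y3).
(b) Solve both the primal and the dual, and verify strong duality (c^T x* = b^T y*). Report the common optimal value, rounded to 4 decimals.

The standard primal-dual pair for 'max c^T x s.t. A x <= b, x >= 0' is:
  Dual:  min b^T y  s.t.  A^T y >= c,  y >= 0.

So the dual LP is:
  minimize  11y1 + 5y2 + 44y3
  subject to:
    y1 + 4y3 >= 1
    y2 + 2y3 >= 5
    y1, y2, y3 >= 0

Solving the primal: x* = (8.5, 5).
  primal value c^T x* = 33.5.
Solving the dual: y* = (0, 4.5, 0.25).
  dual value b^T y* = 33.5.
Strong duality: c^T x* = b^T y*. Confirmed.

33.5


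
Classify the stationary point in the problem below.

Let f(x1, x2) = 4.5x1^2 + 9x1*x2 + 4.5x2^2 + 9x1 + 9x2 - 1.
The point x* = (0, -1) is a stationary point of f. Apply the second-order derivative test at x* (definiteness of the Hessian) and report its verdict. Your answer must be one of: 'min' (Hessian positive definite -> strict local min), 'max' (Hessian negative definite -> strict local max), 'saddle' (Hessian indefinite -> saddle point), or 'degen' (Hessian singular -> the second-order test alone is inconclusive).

Compute the Hessian H = grad^2 f:
  H = [[9, 9], [9, 9]]
Verify stationarity: grad f(x*) = H x* + g = (0, 0).
Eigenvalues of H: 0, 18.
H has a zero eigenvalue (singular; positive semidefinite but not definite), so H is neither positive definite, negative definite, nor indefinite. The second-order test alone is inconclusive -> degen.
(Indeed, f is constant along the null direction of H through x*, so x* is not a strict local extremum.)

degen


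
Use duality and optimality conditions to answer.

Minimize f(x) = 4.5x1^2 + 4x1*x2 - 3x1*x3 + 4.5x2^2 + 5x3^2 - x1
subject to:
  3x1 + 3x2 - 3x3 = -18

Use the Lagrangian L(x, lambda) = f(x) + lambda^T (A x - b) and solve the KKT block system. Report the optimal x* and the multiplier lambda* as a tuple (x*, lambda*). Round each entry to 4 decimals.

Form the Lagrangian:
  L(x, lambda) = (1/2) x^T Q x + c^T x + lambda^T (A x - b)
Stationarity (grad_x L = 0): Q x + c + A^T lambda = 0.
Primal feasibility: A x = b.

This gives the KKT block system:
  [ Q   A^T ] [ x     ]   [-c ]
  [ A    0  ] [ lambda ] = [ b ]

Solving the linear system:
  x*      = (-0.9444, -2.6111, 2.4444)
  lambda* = (9.0926)
  f(x*)   = 82.3056

x* = (-0.9444, -2.6111, 2.4444), lambda* = (9.0926)


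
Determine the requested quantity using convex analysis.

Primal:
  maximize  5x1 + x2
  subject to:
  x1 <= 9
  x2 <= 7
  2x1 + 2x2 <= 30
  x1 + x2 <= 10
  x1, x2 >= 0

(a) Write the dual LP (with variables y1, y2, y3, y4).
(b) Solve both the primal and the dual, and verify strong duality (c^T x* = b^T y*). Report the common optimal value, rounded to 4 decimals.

The standard primal-dual pair for 'max c^T x s.t. A x <= b, x >= 0' is:
  Dual:  min b^T y  s.t.  A^T y >= c,  y >= 0.

So the dual LP is:
  minimize  9y1 + 7y2 + 30y3 + 10y4
  subject to:
    y1 + 2y3 + y4 >= 5
    y2 + 2y3 + y4 >= 1
    y1, y2, y3, y4 >= 0

Solving the primal: x* = (9, 1).
  primal value c^T x* = 46.
Solving the dual: y* = (4, 0, 0, 1).
  dual value b^T y* = 46.
Strong duality: c^T x* = b^T y*. Confirmed.

46


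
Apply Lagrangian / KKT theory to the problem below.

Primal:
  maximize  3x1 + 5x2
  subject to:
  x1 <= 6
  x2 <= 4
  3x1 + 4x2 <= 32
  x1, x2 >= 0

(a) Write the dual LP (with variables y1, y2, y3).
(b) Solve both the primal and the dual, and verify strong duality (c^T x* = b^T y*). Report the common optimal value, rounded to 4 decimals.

The standard primal-dual pair for 'max c^T x s.t. A x <= b, x >= 0' is:
  Dual:  min b^T y  s.t.  A^T y >= c,  y >= 0.

So the dual LP is:
  minimize  6y1 + 4y2 + 32y3
  subject to:
    y1 + 3y3 >= 3
    y2 + 4y3 >= 5
    y1, y2, y3 >= 0

Solving the primal: x* = (5.3333, 4).
  primal value c^T x* = 36.
Solving the dual: y* = (0, 1, 1).
  dual value b^T y* = 36.
Strong duality: c^T x* = b^T y*. Confirmed.

36


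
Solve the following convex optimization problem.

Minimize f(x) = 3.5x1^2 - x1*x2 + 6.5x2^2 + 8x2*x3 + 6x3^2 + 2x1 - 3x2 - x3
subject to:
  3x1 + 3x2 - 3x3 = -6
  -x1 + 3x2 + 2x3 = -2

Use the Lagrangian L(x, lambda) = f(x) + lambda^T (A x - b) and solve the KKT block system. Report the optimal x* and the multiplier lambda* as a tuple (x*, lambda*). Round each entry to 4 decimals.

Form the Lagrangian:
  L(x, lambda) = (1/2) x^T Q x + c^T x + lambda^T (A x - b)
Stationarity (grad_x L = 0): Q x + c + A^T lambda = 0.
Primal feasibility: A x = b.

This gives the KKT block system:
  [ Q   A^T ] [ x     ]   [-c ]
  [ A    0  ] [ lambda ] = [ b ]

Solving the linear system:
  x*      = (-0.3712, -1.1258, 0.5031)
  lambda* = (0.9714, 3.4417)
  f(x*)   = 7.4218

x* = (-0.3712, -1.1258, 0.5031), lambda* = (0.9714, 3.4417)


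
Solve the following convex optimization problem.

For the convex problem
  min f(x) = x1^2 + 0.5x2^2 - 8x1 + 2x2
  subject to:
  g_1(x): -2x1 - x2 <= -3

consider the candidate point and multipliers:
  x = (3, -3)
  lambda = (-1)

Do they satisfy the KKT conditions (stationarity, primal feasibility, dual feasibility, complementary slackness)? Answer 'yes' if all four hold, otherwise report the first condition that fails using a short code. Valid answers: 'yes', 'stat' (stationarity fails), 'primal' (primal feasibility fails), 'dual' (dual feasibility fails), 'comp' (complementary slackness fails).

Gradient of f: grad f(x) = Q x + c = (-2, -1)
Constraint values g_i(x) = a_i^T x - b_i:
  g_1((3, -3)) = 0
Stationarity residual: grad f(x) + sum_i lambda_i a_i = (0, 0)
  -> stationarity OK
Primal feasibility (all g_i <= 0): OK
Dual feasibility (all lambda_i >= 0): FAILS
Complementary slackness (lambda_i * g_i(x) = 0 for all i): OK

Verdict: the first failing condition is dual_feasibility -> dual.

dual


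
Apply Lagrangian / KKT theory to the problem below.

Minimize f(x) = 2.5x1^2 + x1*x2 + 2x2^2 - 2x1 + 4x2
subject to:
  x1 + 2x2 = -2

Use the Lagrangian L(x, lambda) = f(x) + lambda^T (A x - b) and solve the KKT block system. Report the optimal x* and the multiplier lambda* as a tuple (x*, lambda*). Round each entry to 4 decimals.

Form the Lagrangian:
  L(x, lambda) = (1/2) x^T Q x + c^T x + lambda^T (A x - b)
Stationarity (grad_x L = 0): Q x + c + A^T lambda = 0.
Primal feasibility: A x = b.

This gives the KKT block system:
  [ Q   A^T ] [ x     ]   [-c ]
  [ A    0  ] [ lambda ] = [ b ]

Solving the linear system:
  x*      = (0.6, -1.3)
  lambda* = (0.3)
  f(x*)   = -2.9

x* = (0.6, -1.3), lambda* = (0.3)


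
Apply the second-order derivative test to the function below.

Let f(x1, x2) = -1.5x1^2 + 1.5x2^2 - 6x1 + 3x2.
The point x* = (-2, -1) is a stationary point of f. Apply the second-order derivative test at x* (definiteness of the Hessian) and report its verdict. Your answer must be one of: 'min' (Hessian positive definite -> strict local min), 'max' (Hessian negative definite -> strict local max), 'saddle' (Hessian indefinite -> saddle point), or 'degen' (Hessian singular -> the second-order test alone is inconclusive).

Compute the Hessian H = grad^2 f:
  H = [[-3, 0], [0, 3]]
Verify stationarity: grad f(x*) = H x* + g = (0, 0).
Eigenvalues of H: -3, 3.
Eigenvalues have mixed signs, so H is indefinite -> x* is a saddle point.

saddle


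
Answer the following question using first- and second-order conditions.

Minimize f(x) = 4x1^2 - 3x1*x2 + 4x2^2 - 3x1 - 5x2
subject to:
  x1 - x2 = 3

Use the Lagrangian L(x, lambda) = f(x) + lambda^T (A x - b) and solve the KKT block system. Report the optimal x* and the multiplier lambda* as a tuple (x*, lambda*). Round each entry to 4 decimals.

Form the Lagrangian:
  L(x, lambda) = (1/2) x^T Q x + c^T x + lambda^T (A x - b)
Stationarity (grad_x L = 0): Q x + c + A^T lambda = 0.
Primal feasibility: A x = b.

This gives the KKT block system:
  [ Q   A^T ] [ x     ]   [-c ]
  [ A    0  ] [ lambda ] = [ b ]

Solving the linear system:
  x*      = (2.3, -0.7)
  lambda* = (-17.5)
  f(x*)   = 24.55

x* = (2.3, -0.7), lambda* = (-17.5)


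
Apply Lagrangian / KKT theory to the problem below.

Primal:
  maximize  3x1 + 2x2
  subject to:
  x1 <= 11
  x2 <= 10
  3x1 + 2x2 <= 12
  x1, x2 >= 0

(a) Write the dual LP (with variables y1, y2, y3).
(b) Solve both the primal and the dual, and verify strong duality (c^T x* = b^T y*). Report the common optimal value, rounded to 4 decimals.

The standard primal-dual pair for 'max c^T x s.t. A x <= b, x >= 0' is:
  Dual:  min b^T y  s.t.  A^T y >= c,  y >= 0.

So the dual LP is:
  minimize  11y1 + 10y2 + 12y3
  subject to:
    y1 + 3y3 >= 3
    y2 + 2y3 >= 2
    y1, y2, y3 >= 0

Solving the primal: x* = (4, 0).
  primal value c^T x* = 12.
Solving the dual: y* = (0, 0, 1).
  dual value b^T y* = 12.
Strong duality: c^T x* = b^T y*. Confirmed.

12


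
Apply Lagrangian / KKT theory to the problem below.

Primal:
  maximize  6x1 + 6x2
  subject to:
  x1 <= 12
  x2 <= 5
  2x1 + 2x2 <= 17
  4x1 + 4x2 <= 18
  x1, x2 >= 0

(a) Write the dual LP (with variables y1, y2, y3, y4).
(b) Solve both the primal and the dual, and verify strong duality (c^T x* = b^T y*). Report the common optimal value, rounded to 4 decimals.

The standard primal-dual pair for 'max c^T x s.t. A x <= b, x >= 0' is:
  Dual:  min b^T y  s.t.  A^T y >= c,  y >= 0.

So the dual LP is:
  minimize  12y1 + 5y2 + 17y3 + 18y4
  subject to:
    y1 + 2y3 + 4y4 >= 6
    y2 + 2y3 + 4y4 >= 6
    y1, y2, y3, y4 >= 0

Solving the primal: x* = (4.5, 0).
  primal value c^T x* = 27.
Solving the dual: y* = (0, 0, 0, 1.5).
  dual value b^T y* = 27.
Strong duality: c^T x* = b^T y*. Confirmed.

27


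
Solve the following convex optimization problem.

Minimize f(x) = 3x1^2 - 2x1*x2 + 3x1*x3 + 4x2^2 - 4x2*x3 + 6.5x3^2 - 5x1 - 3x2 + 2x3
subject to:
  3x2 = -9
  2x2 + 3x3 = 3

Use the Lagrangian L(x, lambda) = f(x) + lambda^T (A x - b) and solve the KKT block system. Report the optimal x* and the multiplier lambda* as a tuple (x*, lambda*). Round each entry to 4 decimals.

Form the Lagrangian:
  L(x, lambda) = (1/2) x^T Q x + c^T x + lambda^T (A x - b)
Stationarity (grad_x L = 0): Q x + c + A^T lambda = 0.
Primal feasibility: A x = b.

This gives the KKT block system:
  [ Q   A^T ] [ x     ]   [-c ]
  [ A    0  ] [ lambda ] = [ b ]

Solving the linear system:
  x*      = (-1.6667, -3, 3)
  lambda* = (22.5556, -16)
  f(x*)   = 137.1667

x* = (-1.6667, -3, 3), lambda* = (22.5556, -16)


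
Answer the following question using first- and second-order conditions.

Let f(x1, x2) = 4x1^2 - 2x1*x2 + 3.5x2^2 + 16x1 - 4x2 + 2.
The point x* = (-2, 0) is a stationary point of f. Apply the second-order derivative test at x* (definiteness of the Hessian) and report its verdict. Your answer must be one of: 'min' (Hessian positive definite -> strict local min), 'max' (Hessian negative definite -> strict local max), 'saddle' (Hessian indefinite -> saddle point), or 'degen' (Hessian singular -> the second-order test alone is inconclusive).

Compute the Hessian H = grad^2 f:
  H = [[8, -2], [-2, 7]]
Verify stationarity: grad f(x*) = H x* + g = (0, 0).
Eigenvalues of H: 5.4384, 9.5616.
Both eigenvalues > 0, so H is positive definite -> x* is a strict local min.

min


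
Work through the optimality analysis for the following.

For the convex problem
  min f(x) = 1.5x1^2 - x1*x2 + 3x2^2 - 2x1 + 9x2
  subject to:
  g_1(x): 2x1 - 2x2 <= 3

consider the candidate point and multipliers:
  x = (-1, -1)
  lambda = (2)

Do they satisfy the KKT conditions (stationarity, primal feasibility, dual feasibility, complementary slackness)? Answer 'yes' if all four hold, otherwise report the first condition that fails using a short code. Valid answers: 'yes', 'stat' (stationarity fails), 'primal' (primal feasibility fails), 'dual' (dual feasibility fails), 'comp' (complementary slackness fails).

Gradient of f: grad f(x) = Q x + c = (-4, 4)
Constraint values g_i(x) = a_i^T x - b_i:
  g_1((-1, -1)) = -3
Stationarity residual: grad f(x) + sum_i lambda_i a_i = (0, 0)
  -> stationarity OK
Primal feasibility (all g_i <= 0): OK
Dual feasibility (all lambda_i >= 0): OK
Complementary slackness (lambda_i * g_i(x) = 0 for all i): FAILS

Verdict: the first failing condition is complementary_slackness -> comp.

comp


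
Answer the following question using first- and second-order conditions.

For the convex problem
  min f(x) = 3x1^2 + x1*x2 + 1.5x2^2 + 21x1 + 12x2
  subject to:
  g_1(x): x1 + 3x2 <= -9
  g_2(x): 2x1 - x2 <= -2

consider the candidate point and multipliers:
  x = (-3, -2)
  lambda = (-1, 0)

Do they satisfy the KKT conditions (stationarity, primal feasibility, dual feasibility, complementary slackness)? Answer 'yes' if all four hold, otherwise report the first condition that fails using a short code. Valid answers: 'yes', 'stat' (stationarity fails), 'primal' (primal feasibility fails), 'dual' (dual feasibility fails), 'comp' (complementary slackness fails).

Gradient of f: grad f(x) = Q x + c = (1, 3)
Constraint values g_i(x) = a_i^T x - b_i:
  g_1((-3, -2)) = 0
  g_2((-3, -2)) = -2
Stationarity residual: grad f(x) + sum_i lambda_i a_i = (0, 0)
  -> stationarity OK
Primal feasibility (all g_i <= 0): OK
Dual feasibility (all lambda_i >= 0): FAILS
Complementary slackness (lambda_i * g_i(x) = 0 for all i): OK

Verdict: the first failing condition is dual_feasibility -> dual.

dual


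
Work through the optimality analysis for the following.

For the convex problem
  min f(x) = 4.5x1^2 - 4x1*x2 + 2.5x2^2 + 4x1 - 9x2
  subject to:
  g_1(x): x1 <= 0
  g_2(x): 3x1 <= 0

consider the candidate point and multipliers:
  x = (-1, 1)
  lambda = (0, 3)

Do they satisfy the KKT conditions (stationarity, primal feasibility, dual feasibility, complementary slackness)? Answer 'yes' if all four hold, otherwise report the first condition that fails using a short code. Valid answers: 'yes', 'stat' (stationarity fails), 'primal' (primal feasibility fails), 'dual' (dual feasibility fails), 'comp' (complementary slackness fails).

Gradient of f: grad f(x) = Q x + c = (-9, 0)
Constraint values g_i(x) = a_i^T x - b_i:
  g_1((-1, 1)) = -1
  g_2((-1, 1)) = -3
Stationarity residual: grad f(x) + sum_i lambda_i a_i = (0, 0)
  -> stationarity OK
Primal feasibility (all g_i <= 0): OK
Dual feasibility (all lambda_i >= 0): OK
Complementary slackness (lambda_i * g_i(x) = 0 for all i): FAILS

Verdict: the first failing condition is complementary_slackness -> comp.

comp


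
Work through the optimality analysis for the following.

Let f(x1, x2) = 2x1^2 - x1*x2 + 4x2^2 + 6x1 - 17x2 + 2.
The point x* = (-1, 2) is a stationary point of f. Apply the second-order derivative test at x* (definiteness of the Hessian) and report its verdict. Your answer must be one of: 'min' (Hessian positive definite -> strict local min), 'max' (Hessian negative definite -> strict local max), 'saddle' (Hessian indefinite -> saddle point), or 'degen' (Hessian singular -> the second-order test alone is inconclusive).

Compute the Hessian H = grad^2 f:
  H = [[4, -1], [-1, 8]]
Verify stationarity: grad f(x*) = H x* + g = (0, 0).
Eigenvalues of H: 3.7639, 8.2361.
Both eigenvalues > 0, so H is positive definite -> x* is a strict local min.

min


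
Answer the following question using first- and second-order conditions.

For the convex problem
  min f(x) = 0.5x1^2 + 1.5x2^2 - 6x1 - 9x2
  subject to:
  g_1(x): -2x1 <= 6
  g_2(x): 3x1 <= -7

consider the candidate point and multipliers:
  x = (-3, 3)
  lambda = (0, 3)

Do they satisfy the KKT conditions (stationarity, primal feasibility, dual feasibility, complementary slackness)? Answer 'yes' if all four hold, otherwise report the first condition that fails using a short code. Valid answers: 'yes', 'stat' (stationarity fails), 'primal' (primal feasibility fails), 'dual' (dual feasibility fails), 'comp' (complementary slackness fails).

Gradient of f: grad f(x) = Q x + c = (-9, 0)
Constraint values g_i(x) = a_i^T x - b_i:
  g_1((-3, 3)) = 0
  g_2((-3, 3)) = -2
Stationarity residual: grad f(x) + sum_i lambda_i a_i = (0, 0)
  -> stationarity OK
Primal feasibility (all g_i <= 0): OK
Dual feasibility (all lambda_i >= 0): OK
Complementary slackness (lambda_i * g_i(x) = 0 for all i): FAILS

Verdict: the first failing condition is complementary_slackness -> comp.

comp


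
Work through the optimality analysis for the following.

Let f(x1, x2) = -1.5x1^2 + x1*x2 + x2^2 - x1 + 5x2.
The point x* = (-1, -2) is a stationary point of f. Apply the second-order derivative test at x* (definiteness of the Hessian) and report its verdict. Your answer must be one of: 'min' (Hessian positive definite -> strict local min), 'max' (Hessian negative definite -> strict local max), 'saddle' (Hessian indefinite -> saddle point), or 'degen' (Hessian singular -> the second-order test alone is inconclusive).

Compute the Hessian H = grad^2 f:
  H = [[-3, 1], [1, 2]]
Verify stationarity: grad f(x*) = H x* + g = (0, 0).
Eigenvalues of H: -3.1926, 2.1926.
Eigenvalues have mixed signs, so H is indefinite -> x* is a saddle point.

saddle


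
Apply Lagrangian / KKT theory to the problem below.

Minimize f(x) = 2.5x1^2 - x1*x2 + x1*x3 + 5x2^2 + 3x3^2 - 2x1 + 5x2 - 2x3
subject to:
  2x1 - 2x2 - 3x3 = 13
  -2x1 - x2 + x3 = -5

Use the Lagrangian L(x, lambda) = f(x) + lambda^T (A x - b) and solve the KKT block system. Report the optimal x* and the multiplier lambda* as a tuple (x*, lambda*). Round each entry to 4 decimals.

Form the Lagrangian:
  L(x, lambda) = (1/2) x^T Q x + c^T x + lambda^T (A x - b)
Stationarity (grad_x L = 0): Q x + c + A^T lambda = 0.
Primal feasibility: A x = b.

This gives the KKT block system:
  [ Q   A^T ] [ x     ]   [-c ]
  [ A    0  ] [ lambda ] = [ b ]

Solving the linear system:
  x*      = (2.0682, -1.2546, -2.1181)
  lambda* = (-4.4509, -0.7121)
  f(x*)   = 24.0641

x* = (2.0682, -1.2546, -2.1181), lambda* = (-4.4509, -0.7121)


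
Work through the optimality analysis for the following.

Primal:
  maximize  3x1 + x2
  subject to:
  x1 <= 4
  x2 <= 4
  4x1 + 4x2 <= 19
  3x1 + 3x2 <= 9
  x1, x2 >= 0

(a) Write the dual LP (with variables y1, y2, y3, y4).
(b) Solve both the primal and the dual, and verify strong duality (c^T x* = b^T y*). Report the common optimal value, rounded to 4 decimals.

The standard primal-dual pair for 'max c^T x s.t. A x <= b, x >= 0' is:
  Dual:  min b^T y  s.t.  A^T y >= c,  y >= 0.

So the dual LP is:
  minimize  4y1 + 4y2 + 19y3 + 9y4
  subject to:
    y1 + 4y3 + 3y4 >= 3
    y2 + 4y3 + 3y4 >= 1
    y1, y2, y3, y4 >= 0

Solving the primal: x* = (3, 0).
  primal value c^T x* = 9.
Solving the dual: y* = (0, 0, 0, 1).
  dual value b^T y* = 9.
Strong duality: c^T x* = b^T y*. Confirmed.

9


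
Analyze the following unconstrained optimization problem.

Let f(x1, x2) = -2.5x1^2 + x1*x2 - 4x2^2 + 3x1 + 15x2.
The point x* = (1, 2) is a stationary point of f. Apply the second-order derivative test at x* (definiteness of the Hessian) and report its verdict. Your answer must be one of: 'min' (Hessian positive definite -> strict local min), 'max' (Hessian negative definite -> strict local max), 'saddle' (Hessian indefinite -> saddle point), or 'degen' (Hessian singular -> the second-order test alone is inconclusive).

Compute the Hessian H = grad^2 f:
  H = [[-5, 1], [1, -8]]
Verify stationarity: grad f(x*) = H x* + g = (0, 0).
Eigenvalues of H: -8.3028, -4.6972.
Both eigenvalues < 0, so H is negative definite -> x* is a strict local max.

max


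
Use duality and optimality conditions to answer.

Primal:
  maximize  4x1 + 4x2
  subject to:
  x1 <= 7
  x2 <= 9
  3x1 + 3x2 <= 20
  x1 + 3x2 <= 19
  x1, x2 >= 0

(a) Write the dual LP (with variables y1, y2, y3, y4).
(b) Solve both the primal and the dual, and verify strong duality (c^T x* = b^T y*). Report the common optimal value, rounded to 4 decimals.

The standard primal-dual pair for 'max c^T x s.t. A x <= b, x >= 0' is:
  Dual:  min b^T y  s.t.  A^T y >= c,  y >= 0.

So the dual LP is:
  minimize  7y1 + 9y2 + 20y3 + 19y4
  subject to:
    y1 + 3y3 + y4 >= 4
    y2 + 3y3 + 3y4 >= 4
    y1, y2, y3, y4 >= 0

Solving the primal: x* = (6.6667, 0).
  primal value c^T x* = 26.6667.
Solving the dual: y* = (0, 0, 1.3333, 0).
  dual value b^T y* = 26.6667.
Strong duality: c^T x* = b^T y*. Confirmed.

26.6667
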